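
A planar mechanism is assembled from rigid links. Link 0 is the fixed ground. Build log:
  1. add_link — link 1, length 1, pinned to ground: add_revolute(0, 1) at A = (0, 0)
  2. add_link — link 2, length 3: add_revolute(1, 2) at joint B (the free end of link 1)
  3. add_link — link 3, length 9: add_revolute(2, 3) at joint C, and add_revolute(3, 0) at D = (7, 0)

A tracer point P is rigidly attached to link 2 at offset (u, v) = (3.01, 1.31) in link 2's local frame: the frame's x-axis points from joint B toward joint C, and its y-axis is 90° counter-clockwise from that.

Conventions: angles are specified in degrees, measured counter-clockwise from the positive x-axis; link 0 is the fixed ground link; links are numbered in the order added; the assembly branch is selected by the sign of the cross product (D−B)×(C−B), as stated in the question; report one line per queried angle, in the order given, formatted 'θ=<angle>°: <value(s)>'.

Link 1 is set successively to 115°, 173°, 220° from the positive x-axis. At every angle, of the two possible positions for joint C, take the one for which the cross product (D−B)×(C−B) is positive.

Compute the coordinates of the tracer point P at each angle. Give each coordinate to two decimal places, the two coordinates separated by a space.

A=(0,0), D=(7.00,0)
θ=115°: B = A + 1.00·(cos115°, sin115°) = (-0.4226, 0.9063)
θ=115°: |BD| = 7.4777
θ=115°: circle(B,3.00) ∩ circle(D,9.00): a=-1.0754, h=2.8006
θ=115°:   candidates: C₊=(-1.1507,3.8166) cross=20.942; C₋=(-1.8295,-1.7433) cross=-20.942
θ=115°:   branch + wants cross > 0 → take C=(-1.1507,3.8166) (cross=20.942)
θ=115°: ex = (C−B)/|BC| = (-0.2427,0.9701); ey = (-0.9701,-0.2427)
θ=115°: P = B + 3.01·ex + 1.31·ey = (-2.4239,3.5084)
θ=173°: B = A + 1.00·(cos173°, sin173°) = (-0.9925, 0.1219)
θ=173°: |BD| = 7.9935
θ=173°: circle(B,3.00) ∩ circle(D,9.00): a=-0.5069, h=2.9569
θ=173°:   candidates: C₊=(-1.4543,3.0861) cross=23.636; C₋=(-1.5445,-2.8269) cross=-23.636
θ=173°:   branch + wants cross > 0 → take C=(-1.4543,3.0861) (cross=23.636)
θ=173°: ex = (C−B)/|BC| = (-0.1539,0.9881); ey = (-0.9881,-0.1539)
θ=173°: P = B + 3.01·ex + 1.31·ey = (-2.7503,2.8943)
θ=220°: B = A + 1.00·(cos220°, sin220°) = (-0.7660, -0.6428)
θ=220°: |BD| = 7.7926
θ=220°: circle(B,3.00) ∩ circle(D,9.00): a=-0.7235, h=2.9115
θ=220°:   candidates: C₊=(-1.7272,2.1991) cross=22.688; C₋=(-1.2469,-3.6040) cross=-22.688
θ=220°:   branch + wants cross > 0 → take C=(-1.7272,2.1991) (cross=22.688)
θ=220°: ex = (C−B)/|BC| = (-0.3204,0.9473); ey = (-0.9473,-0.3204)
θ=220°: P = B + 3.01·ex + 1.31·ey = (-2.9714,1.7888)

θ=115°: -2.42 3.51
θ=173°: -2.75 2.89
θ=220°: -2.97 1.79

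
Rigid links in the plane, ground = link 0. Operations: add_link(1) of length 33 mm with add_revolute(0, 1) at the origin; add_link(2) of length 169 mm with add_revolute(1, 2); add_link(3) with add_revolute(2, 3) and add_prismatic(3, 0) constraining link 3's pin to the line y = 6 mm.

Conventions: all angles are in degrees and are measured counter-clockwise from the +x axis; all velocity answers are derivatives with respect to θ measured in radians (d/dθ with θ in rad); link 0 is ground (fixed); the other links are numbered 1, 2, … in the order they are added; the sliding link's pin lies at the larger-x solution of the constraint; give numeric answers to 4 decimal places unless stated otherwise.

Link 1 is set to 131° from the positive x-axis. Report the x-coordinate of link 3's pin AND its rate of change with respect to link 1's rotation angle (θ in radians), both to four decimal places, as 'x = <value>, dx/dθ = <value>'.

geometry: r = 33 mm, L = 169 mm, e = 6 mm
crank pin P = (r cos θ, r sin θ) = (-21.649948, 24.905416)
h = r sin θ − e = 24.905416 − 6 = 18.905416
x = r cos θ + √(L² − h²) = -21.649948 + 167.939231 = 146.289283
dx/dθ = −r sin θ − h·r cos θ/√(L² − h²) (θ in radians; h = 18.905416) = -22.468217

x = 146.2893, dx/dθ = -22.4682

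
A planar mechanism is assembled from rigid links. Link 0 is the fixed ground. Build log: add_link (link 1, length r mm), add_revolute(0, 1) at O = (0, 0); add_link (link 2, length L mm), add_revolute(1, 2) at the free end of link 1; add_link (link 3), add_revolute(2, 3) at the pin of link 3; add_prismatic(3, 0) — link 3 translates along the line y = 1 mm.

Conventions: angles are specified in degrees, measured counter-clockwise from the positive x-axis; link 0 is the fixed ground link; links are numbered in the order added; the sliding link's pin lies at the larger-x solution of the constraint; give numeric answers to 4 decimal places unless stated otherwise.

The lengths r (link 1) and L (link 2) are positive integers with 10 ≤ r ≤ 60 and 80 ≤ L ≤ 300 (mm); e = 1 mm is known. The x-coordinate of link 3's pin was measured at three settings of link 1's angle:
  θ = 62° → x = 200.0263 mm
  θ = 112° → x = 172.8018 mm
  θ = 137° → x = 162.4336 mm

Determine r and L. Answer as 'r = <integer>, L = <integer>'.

constraint per measurement: (x − r cos θ)² + (r sin θ − e)² = L²
subtracting the θ₁ and θ₂ equations cancels the r² and L² terms:
r = (x₁² − x₂²) / (2[(x₁cos θ₁ + e sin θ₁) − (x₂cos θ₂ + e sin θ₂)]) = 31.9999 → r = 32
L² = (x₁ − r cos θ₁)² + (r sin θ₁ − e)² = 34968.9858 → L = 187.0000 → L = 187
check at θ₃=137°: x = 162.4336 (printed 162.4336) ✓

r = 32, L = 187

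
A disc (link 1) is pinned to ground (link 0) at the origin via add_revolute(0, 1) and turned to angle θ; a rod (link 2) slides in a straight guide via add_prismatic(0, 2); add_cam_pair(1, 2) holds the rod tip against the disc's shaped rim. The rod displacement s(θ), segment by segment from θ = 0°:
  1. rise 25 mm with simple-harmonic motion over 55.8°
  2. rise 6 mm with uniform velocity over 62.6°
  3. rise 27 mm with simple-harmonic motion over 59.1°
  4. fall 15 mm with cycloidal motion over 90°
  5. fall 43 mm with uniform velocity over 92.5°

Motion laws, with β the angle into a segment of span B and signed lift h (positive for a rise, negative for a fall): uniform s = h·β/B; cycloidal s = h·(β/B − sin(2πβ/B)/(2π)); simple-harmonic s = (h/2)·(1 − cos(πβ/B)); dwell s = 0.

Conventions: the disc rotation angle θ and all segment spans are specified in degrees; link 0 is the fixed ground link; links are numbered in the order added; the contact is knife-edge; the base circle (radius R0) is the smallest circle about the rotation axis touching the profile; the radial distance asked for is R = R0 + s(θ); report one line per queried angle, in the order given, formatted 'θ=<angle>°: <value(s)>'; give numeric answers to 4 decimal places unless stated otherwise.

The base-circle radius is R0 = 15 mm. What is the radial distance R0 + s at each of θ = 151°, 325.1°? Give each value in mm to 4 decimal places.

segment 1 (0° to 55.8°, simple-harmonic, h = 25) is passed completely: s = 0.0000 + (25) = 25.0000
segment 2 (55.8° to 118.4°, uniform, h = 6) is passed completely: s = 25.0000 + (6) = 31.0000
θ = 151° falls in segment 3 (118.4° to 177.5°, simple-harmonic, h = 27): β = 151 − 118.4 = 32.6°, B = 59.1°; Δs = 27/2·(1 − cos(π·0.5516)) = 15.6792; s = 31.0000 + 15.6792 = 46.6792
segment 3 (118.4° to 177.5°, simple-harmonic, h = 27) is passed completely: s = 31.0000 + (27) = 58.0000
segment 4 (177.5° to 267.5°, cycloidal, h = -15) is passed completely: s = 58.0000 + (-15) = 43.0000
θ = 325.1° falls in segment 5 (267.5° to 360°, uniform, h = -43): β = 325.1 − 267.5 = 57.6°, B = 92.5°; Δs = -43·57.6/92.5 = -26.7762; s = 43.0000 − 26.7762 = 16.2238
θ=151°: R = R0 + s = 15 + 46.6792 = 61.6792
θ=325.1°: R = R0 + s = 15 + 16.2238 = 31.2238

θ=151°: 61.6792
θ=325.1°: 31.2238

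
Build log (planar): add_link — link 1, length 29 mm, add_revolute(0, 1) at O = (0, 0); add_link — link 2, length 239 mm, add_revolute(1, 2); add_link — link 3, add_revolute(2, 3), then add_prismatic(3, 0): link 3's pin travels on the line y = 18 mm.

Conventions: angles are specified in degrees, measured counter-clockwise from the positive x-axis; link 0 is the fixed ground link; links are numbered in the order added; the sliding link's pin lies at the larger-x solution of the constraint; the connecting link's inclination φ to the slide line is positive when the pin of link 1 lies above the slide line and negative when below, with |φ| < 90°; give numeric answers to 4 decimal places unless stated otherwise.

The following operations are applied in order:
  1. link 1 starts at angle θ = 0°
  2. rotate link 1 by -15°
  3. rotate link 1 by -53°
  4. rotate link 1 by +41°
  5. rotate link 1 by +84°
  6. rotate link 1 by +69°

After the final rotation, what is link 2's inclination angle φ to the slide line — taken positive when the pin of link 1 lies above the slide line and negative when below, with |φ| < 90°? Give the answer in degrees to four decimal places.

geometry: r = 29 mm, L = 239 mm, e = 18 mm; θ starts at 0°
rotate link 1 by -15°: θ ← 0° -15° = -15°
rotate link 1 by -53°: θ ← -15° -53° = -68°
rotate link 1 by +41°: θ ← -68° +41° = -27°
rotate link 1 by +84°: θ ← -27° +84° = 57°
rotate link 1 by +69°: θ ← 57° +69° = 126°
h = r sin θ − e = 23.461493 − 18 = 5.461493
sin φ = h / L = 5.461493 / 239 = 0.02285143
φ = arcsin(0.02285143) = 1.309405°

1.3094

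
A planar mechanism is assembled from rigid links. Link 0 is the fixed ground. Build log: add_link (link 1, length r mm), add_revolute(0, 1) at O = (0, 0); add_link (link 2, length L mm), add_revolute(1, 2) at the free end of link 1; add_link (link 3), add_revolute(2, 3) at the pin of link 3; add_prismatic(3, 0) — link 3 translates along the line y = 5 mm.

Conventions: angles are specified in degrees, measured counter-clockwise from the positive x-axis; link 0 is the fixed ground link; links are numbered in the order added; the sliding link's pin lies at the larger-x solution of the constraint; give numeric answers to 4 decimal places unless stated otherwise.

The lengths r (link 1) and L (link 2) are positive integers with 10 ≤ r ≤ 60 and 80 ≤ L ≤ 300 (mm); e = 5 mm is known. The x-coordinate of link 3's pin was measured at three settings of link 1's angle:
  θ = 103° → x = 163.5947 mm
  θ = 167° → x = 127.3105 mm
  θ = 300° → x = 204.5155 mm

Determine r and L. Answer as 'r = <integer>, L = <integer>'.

constraint per measurement: (x − r cos θ)² + (r sin θ − e)² = L²
subtracting the θ₁ and θ₂ equations cancels the r² and L² terms:
r = (x₁² − x₂²) / (2[(x₁cos θ₁ + e sin θ₁) − (x₂cos θ₂ + e sin θ₂)]) = 57.9999 → r = 58
L² = (x₁ − r cos θ₁)² + (r sin θ₁ − e)² = 33855.9841 → L = 184.0000 → L = 184
check at θ₃=300°: x = 204.5155 (printed 204.5155) ✓

r = 58, L = 184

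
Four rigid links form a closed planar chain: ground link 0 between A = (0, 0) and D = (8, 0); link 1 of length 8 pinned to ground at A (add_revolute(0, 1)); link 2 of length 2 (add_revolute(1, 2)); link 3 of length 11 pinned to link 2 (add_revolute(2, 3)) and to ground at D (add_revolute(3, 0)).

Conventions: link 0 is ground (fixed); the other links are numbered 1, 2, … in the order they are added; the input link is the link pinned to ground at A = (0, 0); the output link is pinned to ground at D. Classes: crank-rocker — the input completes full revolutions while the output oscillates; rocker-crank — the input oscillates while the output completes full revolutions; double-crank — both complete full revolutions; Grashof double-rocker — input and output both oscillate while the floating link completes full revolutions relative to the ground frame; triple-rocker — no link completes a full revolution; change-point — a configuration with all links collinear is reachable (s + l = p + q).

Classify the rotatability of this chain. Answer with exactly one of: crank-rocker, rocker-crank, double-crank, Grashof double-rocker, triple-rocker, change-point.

lengths: ground=8, input=8, coupler=2, output=11
sorted: s=2 (shortest), l=11 (longest), p+q=16
s + l = 13 vs p + q = 16
s + l < p + q (Grashof) with shortest = coupler link → Grashof double-rocker

Grashof double-rocker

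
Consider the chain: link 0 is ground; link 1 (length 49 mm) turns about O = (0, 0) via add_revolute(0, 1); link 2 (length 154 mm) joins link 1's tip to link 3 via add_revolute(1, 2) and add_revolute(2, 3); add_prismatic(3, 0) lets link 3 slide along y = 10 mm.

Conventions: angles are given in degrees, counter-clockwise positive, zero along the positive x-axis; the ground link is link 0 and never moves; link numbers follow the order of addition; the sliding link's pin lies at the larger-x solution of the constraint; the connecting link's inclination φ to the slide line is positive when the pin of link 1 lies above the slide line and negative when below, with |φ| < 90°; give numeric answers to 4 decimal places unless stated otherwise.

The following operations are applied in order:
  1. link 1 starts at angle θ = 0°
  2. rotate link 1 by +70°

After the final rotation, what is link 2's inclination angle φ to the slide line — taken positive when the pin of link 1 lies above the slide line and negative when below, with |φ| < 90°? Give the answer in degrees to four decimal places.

geometry: r = 49 mm, L = 154 mm, e = 10 mm; θ starts at 0°
rotate link 1 by +70°: θ ← 0° +70° = 70°
h = r sin θ − e = 46.044938 − 10 = 36.044938
sin φ = h / L = 36.044938 / 154 = 0.23405804
φ = arcsin(0.23405804) = 13.536104°

13.5361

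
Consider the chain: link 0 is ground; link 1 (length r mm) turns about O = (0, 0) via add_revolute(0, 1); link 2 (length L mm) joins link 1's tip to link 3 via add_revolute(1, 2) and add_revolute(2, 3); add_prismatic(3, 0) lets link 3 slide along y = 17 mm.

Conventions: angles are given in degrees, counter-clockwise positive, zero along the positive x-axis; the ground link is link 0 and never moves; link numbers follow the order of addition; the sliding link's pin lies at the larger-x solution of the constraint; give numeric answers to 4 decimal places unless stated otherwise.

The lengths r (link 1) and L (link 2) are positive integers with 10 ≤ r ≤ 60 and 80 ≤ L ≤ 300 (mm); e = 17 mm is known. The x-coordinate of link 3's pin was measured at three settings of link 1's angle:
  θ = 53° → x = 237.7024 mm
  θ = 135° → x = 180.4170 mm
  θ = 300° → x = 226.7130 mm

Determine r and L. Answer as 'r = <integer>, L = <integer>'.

constraint per measurement: (x − r cos θ)² + (r sin θ − e)² = L²
subtracting the θ₁ and θ₂ equations cancels the r² and L² terms:
r = (x₁² − x₂²) / (2[(x₁cos θ₁ + e sin θ₁) − (x₂cos θ₂ + e sin θ₂)]) = 44.0001 → r = 44
L² = (x₁ − r cos θ₁)² + (r sin θ₁ − e)² = 44944.0192 → L = 212.0000 → L = 212
check at θ₃=300°: x = 226.7130 (printed 226.7130) ✓

r = 44, L = 212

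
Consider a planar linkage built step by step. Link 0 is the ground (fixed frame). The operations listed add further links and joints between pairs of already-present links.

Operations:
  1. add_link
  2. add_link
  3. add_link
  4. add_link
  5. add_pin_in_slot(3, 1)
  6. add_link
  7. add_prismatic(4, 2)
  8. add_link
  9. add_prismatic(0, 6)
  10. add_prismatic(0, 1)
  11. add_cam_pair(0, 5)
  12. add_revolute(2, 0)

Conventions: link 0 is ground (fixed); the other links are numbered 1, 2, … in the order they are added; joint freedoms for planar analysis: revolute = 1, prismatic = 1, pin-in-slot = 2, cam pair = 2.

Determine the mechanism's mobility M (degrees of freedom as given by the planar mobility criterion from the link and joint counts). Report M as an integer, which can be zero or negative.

ground; <1,0,0>
#1 <2,0,0>
#2 <3,0,0>
#3 <4,0,0>
#4 <5,0,0>
PS:3↔1 J2 <5,0,1>
#5 <6,0,1>
P:4↔2 J1 <6,1,1>
#6 <7,1,1>
P:0↔6 J1 <7,2,1>
P:0↔1 J1 <7,3,1>
C:0↔5 J2 <7,3,2>
R:2↔0 J1 <7,4,2>
3×6 − 2×4 − 1×2 = 8

M = 8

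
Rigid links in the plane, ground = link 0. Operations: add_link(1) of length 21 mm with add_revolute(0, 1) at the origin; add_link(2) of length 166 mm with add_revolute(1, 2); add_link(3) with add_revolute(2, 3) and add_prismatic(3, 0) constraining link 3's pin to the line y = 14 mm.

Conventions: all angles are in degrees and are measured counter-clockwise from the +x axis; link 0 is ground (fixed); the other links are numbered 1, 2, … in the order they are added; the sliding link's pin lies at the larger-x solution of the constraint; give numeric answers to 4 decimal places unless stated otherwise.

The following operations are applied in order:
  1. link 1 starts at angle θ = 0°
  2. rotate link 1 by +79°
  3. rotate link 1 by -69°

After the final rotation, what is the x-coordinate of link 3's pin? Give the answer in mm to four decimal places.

geometry: r = 21 mm, L = 166 mm, e = 14 mm; θ starts at 0°
rotate link 1 by +79°: θ ← 0° +79° = 79°
rotate link 1 by -69°: θ ← 79° -69° = 10°
crank pin P = (r cos θ, r sin θ) = (20.680963, 3.646612)
h = r sin θ − e = 3.646612 − 14 = -10.353388
x = r cos θ + √(L² − h²) = 20.680963 + 165.676816 = 186.357779

186.3578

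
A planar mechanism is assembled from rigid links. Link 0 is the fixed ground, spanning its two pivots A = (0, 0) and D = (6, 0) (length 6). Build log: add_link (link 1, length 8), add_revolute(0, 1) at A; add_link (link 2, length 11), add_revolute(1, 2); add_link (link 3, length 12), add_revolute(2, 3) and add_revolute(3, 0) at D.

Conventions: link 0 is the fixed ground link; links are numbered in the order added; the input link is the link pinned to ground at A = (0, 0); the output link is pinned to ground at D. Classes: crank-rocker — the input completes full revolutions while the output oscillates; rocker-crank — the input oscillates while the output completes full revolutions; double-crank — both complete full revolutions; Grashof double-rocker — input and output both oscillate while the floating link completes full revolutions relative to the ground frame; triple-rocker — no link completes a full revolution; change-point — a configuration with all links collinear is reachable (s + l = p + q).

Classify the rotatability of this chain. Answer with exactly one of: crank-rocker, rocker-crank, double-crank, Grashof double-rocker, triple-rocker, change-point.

lengths: ground=6, input=8, coupler=11, output=12
sorted: s=6 (shortest), l=12 (longest), p+q=19
s + l = 18 vs p + q = 19
s + l < p + q (Grashof) with shortest = ground link → double-crank

double-crank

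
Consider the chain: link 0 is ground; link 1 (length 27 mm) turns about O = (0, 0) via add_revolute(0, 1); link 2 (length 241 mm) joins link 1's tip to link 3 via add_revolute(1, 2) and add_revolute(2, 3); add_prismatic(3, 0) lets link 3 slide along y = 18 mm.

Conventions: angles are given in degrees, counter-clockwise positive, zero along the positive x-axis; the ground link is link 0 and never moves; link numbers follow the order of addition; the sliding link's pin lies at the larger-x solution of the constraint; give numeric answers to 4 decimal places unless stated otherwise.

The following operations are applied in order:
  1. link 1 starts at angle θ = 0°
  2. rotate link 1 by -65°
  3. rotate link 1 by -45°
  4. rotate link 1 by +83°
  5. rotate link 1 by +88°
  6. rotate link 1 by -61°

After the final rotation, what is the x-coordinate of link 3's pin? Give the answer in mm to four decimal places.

geometry: r = 27 mm, L = 241 mm, e = 18 mm; θ starts at 0°
rotate link 1 by -65°: θ ← 0° -65° = -65°
rotate link 1 by -45°: θ ← -65° -45° = -110°
rotate link 1 by +83°: θ ← -110° +83° = -27°
rotate link 1 by +88°: θ ← -27° +88° = 61°
rotate link 1 by -61°: θ ← 61° -61° = 0°
crank pin P = (r cos θ, r sin θ) = (27.000000, 0.000000)
h = r sin θ − e = 0.000000 − 18 = -18.000000
x = r cos θ + √(L² − h²) = 27.000000 + 240.326861 = 267.326861

267.3269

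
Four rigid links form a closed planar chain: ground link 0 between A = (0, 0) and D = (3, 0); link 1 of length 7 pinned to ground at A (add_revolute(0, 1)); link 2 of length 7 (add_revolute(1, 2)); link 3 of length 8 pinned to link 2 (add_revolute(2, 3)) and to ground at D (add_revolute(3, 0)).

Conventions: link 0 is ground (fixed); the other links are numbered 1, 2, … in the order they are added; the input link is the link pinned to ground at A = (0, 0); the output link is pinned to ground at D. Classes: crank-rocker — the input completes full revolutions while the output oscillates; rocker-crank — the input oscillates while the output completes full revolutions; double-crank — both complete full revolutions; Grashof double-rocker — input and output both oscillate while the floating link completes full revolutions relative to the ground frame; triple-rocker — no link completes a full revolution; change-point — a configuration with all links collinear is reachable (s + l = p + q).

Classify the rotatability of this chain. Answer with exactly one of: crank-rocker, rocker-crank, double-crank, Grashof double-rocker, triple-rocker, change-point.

lengths: ground=3, input=7, coupler=7, output=8
sorted: s=3 (shortest), l=8 (longest), p+q=14
s + l = 11 vs p + q = 14
s + l < p + q (Grashof) with shortest = ground link → double-crank

double-crank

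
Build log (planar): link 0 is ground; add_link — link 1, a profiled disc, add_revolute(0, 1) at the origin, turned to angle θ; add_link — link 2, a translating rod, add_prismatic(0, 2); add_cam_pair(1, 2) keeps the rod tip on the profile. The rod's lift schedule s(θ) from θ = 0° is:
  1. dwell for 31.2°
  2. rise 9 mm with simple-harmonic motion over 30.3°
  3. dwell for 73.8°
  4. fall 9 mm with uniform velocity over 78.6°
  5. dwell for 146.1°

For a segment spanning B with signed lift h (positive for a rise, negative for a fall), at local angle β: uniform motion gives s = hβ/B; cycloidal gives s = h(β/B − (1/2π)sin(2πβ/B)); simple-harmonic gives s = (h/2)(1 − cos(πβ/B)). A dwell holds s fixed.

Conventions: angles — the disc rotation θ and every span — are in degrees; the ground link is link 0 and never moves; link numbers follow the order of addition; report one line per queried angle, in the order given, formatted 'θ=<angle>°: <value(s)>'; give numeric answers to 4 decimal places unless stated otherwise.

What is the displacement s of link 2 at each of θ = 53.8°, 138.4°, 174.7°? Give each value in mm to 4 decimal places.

seg 1 [0°–31.2°] dwell: s stays 0.0000
seg 2 [31.2°–61.5°] simple-harmonic, h=9: θ=53.8° here. β=22.6, B=30.3. 9/2·(1 − cos(π·0.7459)) = 7.6405 → s = 7.6405
seg 2 [31.2°–61.5°] simple-harmonic, h=9: full span → s += 9 → s = 9.0000
seg 3 [61.5°–135.3°] dwell: s stays 9.0000
seg 4 [135.3°–213.9°] uniform, h=-9: θ=138.4° here. β=3.1, B=78.6. -9·3.1/78.6 = -0.3550 → s = 8.6450
seg 4 [135.3°–213.9°] uniform, h=-9: θ=174.7° here. β=39.4, B=78.6. -9·39.4/78.6 = -4.5115 → s = 4.4885

θ=53.8°: 7.6405
θ=138.4°: 8.6450
θ=174.7°: 4.4885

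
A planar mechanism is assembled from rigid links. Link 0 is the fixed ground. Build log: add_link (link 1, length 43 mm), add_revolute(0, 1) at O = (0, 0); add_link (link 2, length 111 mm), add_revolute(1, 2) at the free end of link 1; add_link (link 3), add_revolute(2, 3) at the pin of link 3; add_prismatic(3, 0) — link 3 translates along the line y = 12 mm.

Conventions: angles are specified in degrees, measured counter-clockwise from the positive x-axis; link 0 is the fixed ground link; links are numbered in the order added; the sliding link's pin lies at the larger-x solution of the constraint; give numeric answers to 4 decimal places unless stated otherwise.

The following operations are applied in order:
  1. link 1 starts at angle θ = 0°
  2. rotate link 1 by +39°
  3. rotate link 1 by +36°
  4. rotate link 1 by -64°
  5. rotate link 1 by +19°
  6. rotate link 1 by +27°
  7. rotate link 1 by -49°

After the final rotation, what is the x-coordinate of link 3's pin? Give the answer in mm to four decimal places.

geometry: r = 43 mm, L = 111 mm, e = 12 mm; θ starts at 0°
rotate link 1 by +39°: θ ← 0° +39° = 39°
rotate link 1 by +36°: θ ← 39° +36° = 75°
rotate link 1 by -64°: θ ← 75° -64° = 11°
rotate link 1 by +19°: θ ← 11° +19° = 30°
rotate link 1 by +27°: θ ← 30° +27° = 57°
rotate link 1 by -49°: θ ← 57° -49° = 8°
crank pin P = (r cos θ, r sin θ) = (42.581527, 5.984443)
h = r sin θ − e = 5.984443 − 12 = -6.015557
x = r cos θ + √(L² − h²) = 42.581527 + 110.836876 = 153.418403

153.4184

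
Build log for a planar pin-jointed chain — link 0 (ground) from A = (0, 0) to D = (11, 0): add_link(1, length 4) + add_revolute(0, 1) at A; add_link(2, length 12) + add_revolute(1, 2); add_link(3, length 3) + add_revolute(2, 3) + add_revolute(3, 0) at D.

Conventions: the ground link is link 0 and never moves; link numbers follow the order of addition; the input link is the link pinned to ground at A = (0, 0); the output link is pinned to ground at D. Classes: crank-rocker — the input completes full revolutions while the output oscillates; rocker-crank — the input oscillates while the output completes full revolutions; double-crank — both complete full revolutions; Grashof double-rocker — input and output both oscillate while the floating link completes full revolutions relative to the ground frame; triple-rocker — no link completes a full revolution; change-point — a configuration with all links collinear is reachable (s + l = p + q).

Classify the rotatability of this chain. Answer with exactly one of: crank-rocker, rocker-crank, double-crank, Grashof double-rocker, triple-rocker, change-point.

lengths: ground=11, input=4, coupler=12, output=3
sorted: s=3 (shortest), l=12 (longest), p+q=15
s + l = 15 vs p + q = 15
s + l = p + q → change-point (collinear configuration reachable)

change-point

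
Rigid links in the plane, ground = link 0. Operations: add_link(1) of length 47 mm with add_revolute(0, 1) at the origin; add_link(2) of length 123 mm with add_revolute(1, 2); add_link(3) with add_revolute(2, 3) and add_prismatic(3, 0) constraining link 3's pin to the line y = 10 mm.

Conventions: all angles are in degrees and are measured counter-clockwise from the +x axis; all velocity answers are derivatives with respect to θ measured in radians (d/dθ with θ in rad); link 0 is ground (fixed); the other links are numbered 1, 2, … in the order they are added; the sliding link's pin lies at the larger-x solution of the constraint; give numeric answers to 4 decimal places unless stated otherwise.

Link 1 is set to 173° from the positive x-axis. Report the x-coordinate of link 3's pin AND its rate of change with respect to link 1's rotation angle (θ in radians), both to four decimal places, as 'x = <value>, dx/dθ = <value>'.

geometry: r = 47 mm, L = 123 mm, e = 10 mm
crank pin P = (r cos θ, r sin θ) = (-46.649669, 5.727859)
h = r sin θ − e = 5.727859 − 10 = -4.272141
x = r cos θ + √(L² − h²) = -46.649669 + 122.925786 = 76.276117
dx/dθ = −r sin θ − h·r cos θ/√(L² − h²) (θ in radians; h = -4.272141) = -7.349113

x = 76.2761, dx/dθ = -7.3491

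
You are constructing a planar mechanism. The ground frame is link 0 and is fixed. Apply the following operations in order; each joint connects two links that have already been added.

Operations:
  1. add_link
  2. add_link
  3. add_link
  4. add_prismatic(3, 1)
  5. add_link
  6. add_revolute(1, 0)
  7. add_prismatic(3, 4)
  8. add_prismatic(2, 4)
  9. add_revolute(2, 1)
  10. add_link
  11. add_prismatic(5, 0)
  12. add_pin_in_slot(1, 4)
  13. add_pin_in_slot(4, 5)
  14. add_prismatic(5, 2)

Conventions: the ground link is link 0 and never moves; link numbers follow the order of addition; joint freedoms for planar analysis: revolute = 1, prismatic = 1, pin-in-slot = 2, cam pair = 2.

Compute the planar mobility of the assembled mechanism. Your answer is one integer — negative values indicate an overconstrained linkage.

link 0 = ground. State L|J1|J2 = 1|0|0
+link1  2|0|0
+link2  3|0|0
+link3  4|0|0
P(3,1) f=1→J1  4|1|0
+link4  5|1|0
R(1,0) f=1→J1  5|2|0
P(3,4) f=1→J1  5|3|0
P(2,4) f=1→J1  5|4|0
R(2,1) f=1→J1  5|5|0
+link5  6|5|0
P(5,0) f=1→J1  6|6|0
PS(1,4) f=2→J2  6|6|1
PS(4,5) f=2→J2  6|6|2
P(5,2) f=1→J1  6|7|2
M = 3(6−1)−2·7−2 = 15−14−2 = -1

M = -1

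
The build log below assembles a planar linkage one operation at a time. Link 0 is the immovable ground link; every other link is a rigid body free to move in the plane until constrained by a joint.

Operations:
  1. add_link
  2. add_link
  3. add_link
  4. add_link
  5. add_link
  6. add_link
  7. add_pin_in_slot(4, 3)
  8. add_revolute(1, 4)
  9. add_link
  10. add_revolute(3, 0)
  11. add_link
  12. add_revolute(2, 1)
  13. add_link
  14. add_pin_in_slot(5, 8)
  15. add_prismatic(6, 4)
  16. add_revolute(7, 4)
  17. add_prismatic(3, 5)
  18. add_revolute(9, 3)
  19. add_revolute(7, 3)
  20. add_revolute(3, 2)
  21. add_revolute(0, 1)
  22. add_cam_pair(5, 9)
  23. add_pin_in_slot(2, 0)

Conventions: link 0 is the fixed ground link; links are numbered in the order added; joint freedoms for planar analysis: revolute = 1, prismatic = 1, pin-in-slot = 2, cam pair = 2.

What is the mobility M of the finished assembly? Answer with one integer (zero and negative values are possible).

L=1 J1=0 J2=0
add link → L=2 J1=0 J2=0
add link → L=3 J1=0 J2=0
add link → L=4 J1=0 J2=0
add link → L=5 J1=0 J2=0
add link → L=6 J1=0 J2=0
add link → L=7 J1=0 J2=0
PS@4,3 dof=2 J2 → L=7 J1=0 J2=1
R@1,4 dof=1 J1 → L=7 J1=1 J2=1
add link → L=8 J1=1 J2=1
R@3,0 dof=1 J1 → L=8 J1=2 J2=1
add link → L=9 J1=2 J2=1
R@2,1 dof=1 J1 → L=9 J1=3 J2=1
add link → L=10 J1=3 J2=1
PS@5,8 dof=2 J2 → L=10 J1=3 J2=2
P@6,4 dof=1 J1 → L=10 J1=4 J2=2
R@7,4 dof=1 J1 → L=10 J1=5 J2=2
P@3,5 dof=1 J1 → L=10 J1=6 J2=2
R@9,3 dof=1 J1 → L=10 J1=7 J2=2
R@7,3 dof=1 J1 → L=10 J1=8 J2=2
R@3,2 dof=1 J1 → L=10 J1=9 J2=2
R@0,1 dof=1 J1 → L=10 J1=10 J2=2
C@5,9 dof=2 J2 → L=10 J1=10 J2=3
PS@2,0 dof=2 J2 → L=10 J1=10 J2=4
M=3(L−1)−2J1−J2=3·9−2·10−4=3

M = 3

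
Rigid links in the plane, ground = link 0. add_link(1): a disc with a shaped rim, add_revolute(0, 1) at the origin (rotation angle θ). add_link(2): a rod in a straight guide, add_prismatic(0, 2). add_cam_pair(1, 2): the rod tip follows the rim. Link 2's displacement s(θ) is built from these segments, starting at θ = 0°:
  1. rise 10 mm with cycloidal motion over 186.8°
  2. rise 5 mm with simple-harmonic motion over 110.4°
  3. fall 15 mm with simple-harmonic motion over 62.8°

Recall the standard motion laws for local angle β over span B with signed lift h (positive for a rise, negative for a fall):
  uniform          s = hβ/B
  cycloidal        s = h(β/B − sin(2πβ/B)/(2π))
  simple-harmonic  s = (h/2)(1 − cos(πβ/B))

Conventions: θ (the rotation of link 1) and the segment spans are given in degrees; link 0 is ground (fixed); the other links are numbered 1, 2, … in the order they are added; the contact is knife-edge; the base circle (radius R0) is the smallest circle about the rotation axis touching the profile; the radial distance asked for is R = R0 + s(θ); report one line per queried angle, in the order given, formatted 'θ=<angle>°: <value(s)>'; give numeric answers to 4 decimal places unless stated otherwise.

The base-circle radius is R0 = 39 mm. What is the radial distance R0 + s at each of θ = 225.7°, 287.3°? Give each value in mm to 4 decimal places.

segment 1 (0° to 186.8°, cycloidal, h = 10) is passed completely: s = 0.0000 + (10) = 10.0000
θ = 225.7° falls in segment 2 (186.8° to 297.2°, simple-harmonic, h = 5): β = 225.7 − 186.8 = 38.9°, B = 110.4°; Δs = 5/2·(1 − cos(π·0.3524)) = 1.3815; s = 10.0000 + 1.3815 = 11.3815
θ = 287.3° falls in segment 2 (186.8° to 297.2°, simple-harmonic, h = 5): β = 287.3 − 186.8 = 100.5°, B = 110.4°; Δs = 5/2·(1 − cos(π·0.9103)) = 4.9014; s = 10.0000 + 4.9014 = 14.9014
θ=225.7°: R = R0 + s = 39 + 11.3815 = 50.3815
θ=287.3°: R = R0 + s = 39 + 14.9014 = 53.9014

θ=225.7°: 50.3815
θ=287.3°: 53.9014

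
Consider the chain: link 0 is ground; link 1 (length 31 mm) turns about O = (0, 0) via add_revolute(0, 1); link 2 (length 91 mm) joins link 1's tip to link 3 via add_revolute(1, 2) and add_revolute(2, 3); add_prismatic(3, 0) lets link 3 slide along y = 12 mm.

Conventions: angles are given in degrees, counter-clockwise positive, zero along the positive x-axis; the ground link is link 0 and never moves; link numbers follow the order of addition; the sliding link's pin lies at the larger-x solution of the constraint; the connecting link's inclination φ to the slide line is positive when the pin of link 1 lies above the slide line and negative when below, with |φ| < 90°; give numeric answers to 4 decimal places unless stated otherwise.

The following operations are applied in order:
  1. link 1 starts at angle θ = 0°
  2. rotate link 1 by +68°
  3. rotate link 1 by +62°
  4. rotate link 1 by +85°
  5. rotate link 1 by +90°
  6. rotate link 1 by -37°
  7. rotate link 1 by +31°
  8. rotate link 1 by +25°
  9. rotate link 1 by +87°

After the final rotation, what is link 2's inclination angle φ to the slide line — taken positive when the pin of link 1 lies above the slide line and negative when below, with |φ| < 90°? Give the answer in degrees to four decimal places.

geometry: r = 31 mm, L = 91 mm, e = 12 mm; θ starts at 0°
rotate link 1 by +68°: θ ← 0° +68° = 68°
rotate link 1 by +62°: θ ← 68° +62° = 130°
rotate link 1 by +85°: θ ← 130° +85° = 215°
rotate link 1 by +90°: θ ← 215° +90° = 305°
rotate link 1 by -37°: θ ← 305° -37° = 268°
rotate link 1 by +31°: θ ← 268° +31° = 299°
rotate link 1 by +25°: θ ← 299° +25° = 324°
rotate link 1 by +87°: θ ← 324° +87° = 411°
h = r sin θ − e = 24.091525 − 12 = 12.091525
sin φ = h / L = 12.091525 / 91 = 0.13287390
φ = arcsin(0.13287390) = 7.635696°

7.6357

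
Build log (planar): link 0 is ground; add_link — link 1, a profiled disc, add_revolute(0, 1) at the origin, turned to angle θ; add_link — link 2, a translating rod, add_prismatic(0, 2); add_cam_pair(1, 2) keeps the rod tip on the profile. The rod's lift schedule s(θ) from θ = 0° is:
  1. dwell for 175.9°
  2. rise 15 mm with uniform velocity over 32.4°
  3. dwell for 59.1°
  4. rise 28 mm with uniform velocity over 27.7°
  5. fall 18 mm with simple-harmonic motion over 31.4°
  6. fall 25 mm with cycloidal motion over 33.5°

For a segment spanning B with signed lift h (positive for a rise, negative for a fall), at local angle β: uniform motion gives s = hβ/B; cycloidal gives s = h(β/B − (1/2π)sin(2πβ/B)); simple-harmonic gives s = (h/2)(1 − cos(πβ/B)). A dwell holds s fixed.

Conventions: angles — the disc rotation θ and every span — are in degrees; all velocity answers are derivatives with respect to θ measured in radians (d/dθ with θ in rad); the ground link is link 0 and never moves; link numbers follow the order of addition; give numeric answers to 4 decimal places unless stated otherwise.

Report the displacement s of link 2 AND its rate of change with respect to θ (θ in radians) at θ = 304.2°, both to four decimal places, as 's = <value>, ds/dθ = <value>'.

seg 1 [0°–175.9°] dwell: s stays 0.0000
seg 2 [175.9°–208.3°] uniform, h=15: full span → s += 15 → s = 15.0000
seg 3 [208.3°–267.4°] dwell: s stays 15.0000
seg 4 [267.4°–295.1°] uniform, h=28: full span → s += 28 → s = 43.0000
seg 5 [295.1°–326.5°] simple-harmonic, h=-18: θ=304.2° here. β=9.1, B=31.4. -18/2·(1 − cos(π·0.2898)) = -3.4796 → s = 39.5204
velocity in seg [295.1°–326.5°] (simple-harmonic), θ in radians: β = 9.1° = 0.1588 rad, B = 31.4° = 0.5480 rad; ds/dθ = (πh/(2B)) sin(πβ/B) = (π·(-18)/(2·0.5480)) sin(π·0.2898) = -40.746969 mm/rad

s = 39.5204, ds/dθ = -40.7470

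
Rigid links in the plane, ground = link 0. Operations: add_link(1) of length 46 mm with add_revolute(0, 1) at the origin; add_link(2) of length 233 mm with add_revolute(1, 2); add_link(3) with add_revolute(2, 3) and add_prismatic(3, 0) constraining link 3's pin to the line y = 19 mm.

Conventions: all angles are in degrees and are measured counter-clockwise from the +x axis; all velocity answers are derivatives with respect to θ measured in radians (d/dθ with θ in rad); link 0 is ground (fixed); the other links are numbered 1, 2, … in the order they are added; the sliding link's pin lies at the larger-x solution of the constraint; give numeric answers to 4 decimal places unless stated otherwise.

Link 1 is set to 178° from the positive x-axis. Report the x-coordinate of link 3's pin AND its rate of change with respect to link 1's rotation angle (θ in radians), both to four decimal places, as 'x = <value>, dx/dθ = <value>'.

geometry: r = 46 mm, L = 233 mm, e = 19 mm
crank pin P = (r cos θ, r sin θ) = (-45.971978, 1.605377)
h = r sin θ − e = 1.605377 − 19 = -17.394623
x = r cos θ + √(L² − h²) = -45.971978 + 232.349795 = 186.377817
dx/dθ = −r sin θ − h·r cos θ/√(L² − h²) (θ in radians; h = -17.394623) = -5.047021

x = 186.3778, dx/dθ = -5.0470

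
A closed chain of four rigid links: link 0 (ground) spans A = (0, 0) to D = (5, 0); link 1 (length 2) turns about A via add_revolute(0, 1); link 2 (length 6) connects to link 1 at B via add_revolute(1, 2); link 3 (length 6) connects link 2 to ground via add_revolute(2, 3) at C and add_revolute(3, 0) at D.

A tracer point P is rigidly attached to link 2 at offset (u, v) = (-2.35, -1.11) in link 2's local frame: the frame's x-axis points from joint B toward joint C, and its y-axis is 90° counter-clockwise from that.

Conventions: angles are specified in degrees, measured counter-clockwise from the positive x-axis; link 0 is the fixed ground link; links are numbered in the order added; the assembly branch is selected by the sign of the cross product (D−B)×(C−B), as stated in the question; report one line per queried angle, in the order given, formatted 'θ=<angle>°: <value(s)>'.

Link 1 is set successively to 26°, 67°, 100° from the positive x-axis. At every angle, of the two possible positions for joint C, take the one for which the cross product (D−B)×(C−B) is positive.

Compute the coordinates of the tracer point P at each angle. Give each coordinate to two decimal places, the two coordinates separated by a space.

A=(0,0), D=(5.00,0)
θ=26°: B = A + 2.00·(cos26°, sin26°) = (1.7976, 0.8767)
θ=26°: |BD| = 3.3203
θ=26°: circle(B,6.00) ∩ circle(D,6.00): a=1.6601, h=5.7658
θ=26°:   candidates: C₊=(4.9213,5.9995) cross=19.144; C₋=(1.8763,-5.1227) cross=-19.144
θ=26°:   branch + wants cross > 0 → take C=(4.9213,5.9995) (cross=19.144)
θ=26°: ex = (C−B)/|BC| = (0.5206,0.8538); ey = (-0.8538,0.5206)
θ=26°: P = B + -2.35·ex + -1.11·ey = (1.5218,-1.7075)
θ=67°: B = A + 2.00·(cos67°, sin67°) = (0.7815, 1.8410)
θ=67°: |BD| = 4.6028
θ=67°: circle(B,6.00) ∩ circle(D,6.00): a=2.3014, h=5.5411
θ=67°:   candidates: C₊=(5.1071,5.9990) cross=25.504; C₋=(0.6744,-4.1580) cross=-25.504
θ=67°:   branch + wants cross > 0 → take C=(5.1071,5.9990) (cross=25.504)
θ=67°: ex = (C−B)/|BC| = (0.7209,0.6930); ey = (-0.6930,0.7209)
θ=67°: P = B + -2.35·ex + -1.11·ey = (-0.1435,-0.5878)
θ=100°: B = A + 2.00·(cos100°, sin100°) = (-0.3473, 1.9696)
θ=100°: |BD| = 5.6985
θ=100°: circle(B,6.00) ∩ circle(D,6.00): a=2.8493, h=5.2803
θ=100°:   candidates: C₊=(4.1514,5.9397) cross=30.090; C₋=(0.5013,-3.9701) cross=-30.090
θ=100°:   branch + wants cross > 0 → take C=(4.1514,5.9397) (cross=30.090)
θ=100°: ex = (C−B)/|BC| = (0.7498,0.6617); ey = (-0.6617,0.7498)
θ=100°: P = B + -2.35·ex + -1.11·ey = (-1.3748,-0.4176)

θ=26°: 1.52 -1.71
θ=67°: -0.14 -0.59
θ=100°: -1.37 -0.42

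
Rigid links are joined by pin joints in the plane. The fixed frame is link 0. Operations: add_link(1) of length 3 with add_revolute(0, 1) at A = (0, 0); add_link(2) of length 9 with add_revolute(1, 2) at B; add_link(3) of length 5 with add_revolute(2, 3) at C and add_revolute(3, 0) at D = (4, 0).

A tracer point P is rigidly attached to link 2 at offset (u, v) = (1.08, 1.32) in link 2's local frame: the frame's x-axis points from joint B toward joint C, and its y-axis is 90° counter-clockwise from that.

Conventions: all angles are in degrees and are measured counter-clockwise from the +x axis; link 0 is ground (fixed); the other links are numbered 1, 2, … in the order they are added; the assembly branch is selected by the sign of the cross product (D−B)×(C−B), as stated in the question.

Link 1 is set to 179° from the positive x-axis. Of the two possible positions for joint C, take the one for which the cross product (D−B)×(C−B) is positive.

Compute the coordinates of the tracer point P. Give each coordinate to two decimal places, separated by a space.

A=(0,0), D=(4.00,0)
B = A + 3.00·(cos179°, sin179°) = (-2.9995, 0.0524)
|BD| = 6.9997
circle(B,9.00) ∩ circle(D,5.00): a=7.5000, h=4.9749
  candidates: C₊=(4.5375,4.9710) cross=34.823; C₋=(4.4631,-4.9785) cross=-34.823
  branch + wants cross > 0 → take C=(4.5375,4.9710) (cross=34.823)
ex = (C−B)/|BC| = (0.8374,0.5465); ey = (-0.5465,0.8374)
P = B + 1.08·ex + 1.32·ey = (-2.8165,1.7480)

-2.82 1.75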